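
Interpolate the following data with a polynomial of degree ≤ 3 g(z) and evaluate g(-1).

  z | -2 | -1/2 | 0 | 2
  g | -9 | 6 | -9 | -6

603/40

Evaluate each Lagrange basis at z = -1:
L_0(-1) = (-1/2)·(-1)·(-3)/[(-3/2)·(-2)·(-4)] = 1/8
L_1(-1) = (1)·(-1)·(-3)/[(3/2)·(-1/2)·(-5/2)] = 8/5
L_2(-1) = (1)·(-1/2)·(-3)/[(2)·(1/2)·(-2)] = -3/4
L_3(-1) = (1)·(-1/2)·(-1)/[(4)·(5/2)·(2)] = 1/40
Sum: (-9)·(1/8) + 6·(8/5) + (-9)·(-3/4) + (-6)·(1/40) = 603/40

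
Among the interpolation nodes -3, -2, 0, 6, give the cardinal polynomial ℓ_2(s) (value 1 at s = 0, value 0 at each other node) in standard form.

ℓ_2(s) = (s + 3)(s + 2)(s - 6) / [(3)·(2)·(-6)]
       = (s^3 - s^2 - 24s - 36) / (-36)

ℓ_2(s) = -(1/36)s^3 + (1/36)s^2 + (2/3)s + 1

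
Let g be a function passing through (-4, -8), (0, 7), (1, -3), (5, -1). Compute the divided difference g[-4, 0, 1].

g[-4,0] = (7 - (-8)) / (0 - (-4)) = 15/4
g[0,1] = (-3 - 7) / (1 - 0) = -10
g[-4,0,1] = (-10 - 15/4) / (1 - (-4)) = -11/4

-11/4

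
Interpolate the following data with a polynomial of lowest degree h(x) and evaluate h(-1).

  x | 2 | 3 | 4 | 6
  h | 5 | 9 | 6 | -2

-193/2

Using Newton's divided-difference form:
h[2,3] = (9 - 5) / (3 - 2) = 4
h[3,4] = (6 - 9) / (4 - 3) = -3
h[4,6] = (-2 - 6) / (6 - 4) = -4
h[2,3,4] = (-3 - 4) / (4 - 2) = -7/2
h[3,4,6] = (-4 - (-3)) / (6 - 3) = -1/3
h[2,3,4,6] = (-1/3 - (-7/2)) / (6 - 2) = 19/24
h(-1) = 5 + 4·(-3) + (-7/2)·(-3)·(-4) + (19/24)·(-3)·(-4)·(-5) = -193/2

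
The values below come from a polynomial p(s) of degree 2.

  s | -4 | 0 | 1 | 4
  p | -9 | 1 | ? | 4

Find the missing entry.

77/32

The 3 known values determine p uniquely (degree ≤ 2).
L_0(1) = (1)·(-3)/[(-4)·(-8)] = -3/32
L_1(1) = (5)·(-3)/[(4)·(-4)] = 15/16
L_2(1) = (5)·(1)/[(8)·(4)] = 5/32
Sum: (-9)·(-3/32) + 1·(15/16) + 4·(5/32) = 77/32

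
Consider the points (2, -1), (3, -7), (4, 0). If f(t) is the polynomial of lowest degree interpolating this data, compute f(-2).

153

L_0(-2) = (-5)·(-6)/[(-1)·(-2)] = 15
L_1(-2) = (-4)·(-6)/[(1)·(-1)] = -24
L_2(-2) = (-4)·(-5)/[(2)·(1)] = 10
Sum: (-1)·(15) + (-7)·(-24) + 0 = 153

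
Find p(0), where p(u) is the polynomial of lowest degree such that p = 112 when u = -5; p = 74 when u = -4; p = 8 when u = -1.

Evaluate each Lagrange basis at u = 0:
L_0(0) = (4)·(1)/[(-1)·(-4)] = 1
L_1(0) = (5)·(1)/[(1)·(-3)] = -5/3
L_2(0) = (5)·(4)/[(4)·(3)] = 5/3
Sum: 112·(1) + 74·(-5/3) + 8·(5/3) = 2

2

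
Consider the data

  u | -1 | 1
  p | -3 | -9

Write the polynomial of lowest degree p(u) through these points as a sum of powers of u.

p(u) = -3u - 6

L_0(u) = (u - 1) / [-2] = -(1/2)u + 1/2
L_1(u) = (u + 1) / [2] = (1/2)u + 1/2
p(u) = (-3)·L_0 + (-9)·L_1
  (-3)·L_0(u) = (3/2)u - 3/2
  (-9)·L_1(u) = -(9/2)u - 9/2
Adding term by term: -3u - 6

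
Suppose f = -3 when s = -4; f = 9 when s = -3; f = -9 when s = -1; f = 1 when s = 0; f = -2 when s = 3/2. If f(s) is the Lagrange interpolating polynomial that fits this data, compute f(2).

-1025/33

L_0(2) = (5)·(3)·(2)·(1/2)/[(-1)·(-3)·(-4)·(-11/2)] = 5/22
L_1(2) = (6)·(3)·(2)·(1/2)/[(1)·(-2)·(-3)·(-9/2)] = -2/3
L_2(2) = (6)·(5)·(2)·(1/2)/[(3)·(2)·(-1)·(-5/2)] = 2
L_3(2) = (6)·(5)·(3)·(1/2)/[(4)·(3)·(1)·(-3/2)] = -5/2
L_4(2) = (6)·(5)·(3)·(2)/[(11/2)·(9/2)·(5/2)·(3/2)] = 64/33
Sum: (-3)·(5/22) + 9·(-2/3) + (-9)·(2) + 1·(-5/2) + (-2)·(64/33) = -1025/33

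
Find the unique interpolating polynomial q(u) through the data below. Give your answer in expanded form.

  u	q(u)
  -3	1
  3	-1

q(u) = -(1/3)u

L_0(u) = (u - 3) / [-6] = -(1/6)u + 1/2
L_1(u) = (u + 3) / [6] = (1/6)u + 1/2
q(u) = 1·L_0 + (-1)·L_1
  1·L_0(u) = -(1/6)u + 1/2
  (-1)·L_1(u) = -(1/6)u - 1/2
Adding term by term: -(1/3)u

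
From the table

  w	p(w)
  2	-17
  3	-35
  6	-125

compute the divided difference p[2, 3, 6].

-3

p[2,3] = (-35 - (-17)) / (3 - 2) = -18
p[3,6] = (-125 - (-35)) / (6 - 3) = -30
p[2,3,6] = (-30 - (-18)) / (6 - 2) = -3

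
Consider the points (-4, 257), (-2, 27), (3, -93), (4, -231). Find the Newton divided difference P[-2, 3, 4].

P[-2,3] = (-93 - 27) / (3 - (-2)) = -24
P[3,4] = (-231 - (-93)) / (4 - 3) = -138
P[-2,3,4] = (-138 - (-24)) / (4 - (-2)) = -19

-19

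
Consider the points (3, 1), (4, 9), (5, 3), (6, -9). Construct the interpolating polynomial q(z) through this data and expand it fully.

q(z) = (4/3)z^3 - 23z^2 + (359/3)z - 187

Build the Lagrange basis polynomials:
L_0(z) = (z - 4)(z - 5)(z - 6) / [-6] = -(1/6)z^3 + (5/2)z^2 - (37/3)z + 20
L_1(z) = (z - 3)(z - 5)(z - 6) / [2] = (1/2)z^3 - 7z^2 + (63/2)z - 45
L_2(z) = (z - 3)(z - 4)(z - 6) / [-2] = -(1/2)z^3 + (13/2)z^2 - 27z + 36
L_3(z) = (z - 3)(z - 4)(z - 5) / [6] = (1/6)z^3 - 2z^2 + (47/6)z - 10
q(z) = 1·L_0 + 9·L_1 + 3·L_2 + (-9)·L_3
  1·L_0(z) = -(1/6)z^3 + (5/2)z^2 - (37/3)z + 20
  9·L_1(z) = (9/2)z^3 - 63z^2 + (567/2)z - 405
  3·L_2(z) = -(3/2)z^3 + (39/2)z^2 - 81z + 108
  (-9)·L_3(z) = -(3/2)z^3 + 18z^2 - (141/2)z + 90
Adding term by term: (4/3)z^3 - 23z^2 + (359/3)z - 187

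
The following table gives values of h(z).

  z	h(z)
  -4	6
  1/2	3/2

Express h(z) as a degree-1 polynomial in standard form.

h(z) = -z + 2

Build the Lagrange basis polynomials:
L_0(z) = (z - 1/2) / [-9/2] = -(2/9)z + 1/9
L_1(z) = (z + 4) / [9/2] = (2/9)z + 8/9
h(z) = 6·L_0 + (3/2)·L_1
  6·L_0(z) = -(4/3)z + 2/3
  (3/2)·L_1(z) = (1/3)z + 4/3
Adding term by term: -z + 2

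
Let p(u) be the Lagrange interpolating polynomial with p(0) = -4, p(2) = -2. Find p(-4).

L_0(-4) = (-6)/[(-2)] = 3
L_1(-4) = (-4)/[(2)] = -2
Sum: (-4)·(3) + (-2)·(-2) = -8

-8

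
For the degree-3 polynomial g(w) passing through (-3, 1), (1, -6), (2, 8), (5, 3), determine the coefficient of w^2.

Build the Lagrange basis polynomials:
L_0(w) = (w - 1)(w - 2)(w - 5) / [-160] = -(1/160)w^3 + (1/20)w^2 - (17/160)w + 1/16
L_1(w) = (w + 3)(w - 2)(w - 5) / [16] = (1/16)w^3 - (1/4)w^2 - (11/16)w + 15/8
L_2(w) = (w + 3)(w - 1)(w - 5) / [-15] = -(1/15)w^3 + (1/5)w^2 + (13/15)w - 1
L_3(w) = (w + 3)(w - 1)(w - 2) / [96] = (1/96)w^3 - (7/96)w + 1/16
g(w) = 1·L_0 + (-6)·L_1 + 8·L_2 + 3·L_3
Only the coefficient of w^2 is needed; take it from each L_i and combine:
1·(1/20) + (-6)·(-1/4) + 8·(1/5) + 3·(0) = 63/20

63/20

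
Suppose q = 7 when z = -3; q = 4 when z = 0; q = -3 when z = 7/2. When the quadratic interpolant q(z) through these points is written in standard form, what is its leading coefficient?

The leading coefficient equals the top divided difference q[-3,0,7/2].
q[-3,0] = (4 - 7) / (0 - (-3)) = -1
q[0,7/2] = (-3 - 4) / (7/2 - 0) = -2
q[-3,0,7/2] = (-2 - (-1)) / (7/2 - (-3)) = -2/13

-2/13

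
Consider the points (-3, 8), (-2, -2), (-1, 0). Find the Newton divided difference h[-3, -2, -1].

6

h[-3,-2] = (-2 - 8) / (-2 - (-3)) = -10
h[-2,-1] = (0 - (-2)) / (-1 - (-2)) = 2
h[-3,-2,-1] = (2 - (-10)) / (-1 - (-3)) = 6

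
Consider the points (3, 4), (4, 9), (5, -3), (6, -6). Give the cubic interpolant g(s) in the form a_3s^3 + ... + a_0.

g(s) = (13/3)s^3 - (121/2)s^2 + (1609/6)s - 373

L_0(s) = (s - 4)(s - 5)(s - 6) / [-6] = -(1/6)s^3 + (5/2)s^2 - (37/3)s + 20
L_1(s) = (s - 3)(s - 5)(s - 6) / [2] = (1/2)s^3 - 7s^2 + (63/2)s - 45
L_2(s) = (s - 3)(s - 4)(s - 6) / [-2] = -(1/2)s^3 + (13/2)s^2 - 27s + 36
L_3(s) = (s - 3)(s - 4)(s - 5) / [6] = (1/6)s^3 - 2s^2 + (47/6)s - 10
g(s) = 4·L_0 + 9·L_1 + (-3)·L_2 + (-6)·L_3
  4·L_0(s) = -(2/3)s^3 + 10s^2 - (148/3)s + 80
  9·L_1(s) = (9/2)s^3 - 63s^2 + (567/2)s - 405
  (-3)·L_2(s) = (3/2)s^3 - (39/2)s^2 + 81s - 108
  (-6)·L_3(s) = -s^3 + 12s^2 - 47s + 60
Adding term by term: (13/3)s^3 - (121/2)s^2 + (1609/6)s - 373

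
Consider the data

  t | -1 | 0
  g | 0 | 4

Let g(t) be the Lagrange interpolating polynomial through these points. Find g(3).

L_0(3) = (3)/[(-1)] = -3
L_1(3) = (4)/[(1)] = 4
Sum: 0 + 4·(4) = 16

16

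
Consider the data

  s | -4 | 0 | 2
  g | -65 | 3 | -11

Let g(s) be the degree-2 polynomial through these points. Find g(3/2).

-9/2

Evaluate each Lagrange basis at s = 3/2:
L_0(3/2) = (3/2)·(-1/2)/[(-4)·(-6)] = -1/32
L_1(3/2) = (11/2)·(-1/2)/[(4)·(-2)] = 11/32
L_2(3/2) = (11/2)·(3/2)/[(6)·(2)] = 11/16
Sum: (-65)·(-1/32) + 3·(11/32) + (-11)·(11/16) = -9/2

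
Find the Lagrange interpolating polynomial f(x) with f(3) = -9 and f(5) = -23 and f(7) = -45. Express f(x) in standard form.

f(x) = -x^2 + x - 3

L_0(x) = (x - 5)(x - 7) / [8] = (1/8)x^2 - (3/2)x + 35/8
L_1(x) = (x - 3)(x - 7) / [-4] = -(1/4)x^2 + (5/2)x - 21/4
L_2(x) = (x - 3)(x - 5) / [8] = (1/8)x^2 - x + 15/8
f(x) = (-9)·L_0 + (-23)·L_1 + (-45)·L_2
  (-9)·L_0(x) = -(9/8)x^2 + (27/2)x - 315/8
  (-23)·L_1(x) = (23/4)x^2 - (115/2)x + 483/4
  (-45)·L_2(x) = -(45/8)x^2 + 45x - 675/8
Adding term by term: -x^2 + x - 3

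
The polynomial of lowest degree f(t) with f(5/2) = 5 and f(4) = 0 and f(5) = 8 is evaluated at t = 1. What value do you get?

Using Newton's divided-difference form:
f[5/2,4] = (0 - 5) / (4 - 5/2) = -10/3
f[4,5] = (8 - 0) / (5 - 4) = 8
f[5/2,4,5] = (8 - (-10/3)) / (5 - 5/2) = 68/15
f(1) = 5 + (-10/3)·(-3/2) + (68/15)·(-3/2)·(-3) = 152/5

152/5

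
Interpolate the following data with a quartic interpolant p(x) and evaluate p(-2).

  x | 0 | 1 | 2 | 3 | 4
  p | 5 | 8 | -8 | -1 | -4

Evaluate each Lagrange basis at x = -2:
L_0(-2) = (-3)·(-4)·(-5)·(-6)/[(-1)·(-2)·(-3)·(-4)] = 15
L_1(-2) = (-2)·(-4)·(-5)·(-6)/[(1)·(-1)·(-2)·(-3)] = -40
L_2(-2) = (-2)·(-3)·(-5)·(-6)/[(2)·(1)·(-1)·(-2)] = 45
L_3(-2) = (-2)·(-3)·(-4)·(-6)/[(3)·(2)·(1)·(-1)] = -24
L_4(-2) = (-2)·(-3)·(-4)·(-5)/[(4)·(3)·(2)·(1)] = 5
Sum: 5·(15) + 8·(-40) + (-8)·(45) + (-1)·(-24) + (-4)·(5) = -601

-601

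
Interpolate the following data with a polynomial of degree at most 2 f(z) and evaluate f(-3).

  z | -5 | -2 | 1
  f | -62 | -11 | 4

-24

Using Newton's divided-difference form:
f[-5,-2] = (-11 - (-62)) / (-2 - (-5)) = 17
f[-2,1] = (4 - (-11)) / (1 - (-2)) = 5
f[-5,-2,1] = (5 - 17) / (1 - (-5)) = -2
f(-3) = -62 + 17·(2) + (-2)·(2)·(-1) = -24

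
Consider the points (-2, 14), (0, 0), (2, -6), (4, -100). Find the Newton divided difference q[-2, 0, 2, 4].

-2

q[-2,0] = (0 - 14) / (0 - (-2)) = -7
q[0,2] = (-6 - 0) / (2 - 0) = -3
q[2,4] = (-100 - (-6)) / (4 - 2) = -47
q[-2,0,2] = (-3 - (-7)) / (2 - (-2)) = 1
q[0,2,4] = (-47 - (-3)) / (4 - 0) = -11
q[-2,0,2,4] = (-11 - 1) / (4 - (-2)) = -2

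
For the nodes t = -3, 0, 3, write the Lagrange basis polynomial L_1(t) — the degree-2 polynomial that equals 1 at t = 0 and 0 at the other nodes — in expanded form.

L_1(t) = -(1/9)t^2 + 1

L_1(t) = (t + 3)(t - 3) / [(3)·(-3)]
       = (t^2 - 9) / (-9)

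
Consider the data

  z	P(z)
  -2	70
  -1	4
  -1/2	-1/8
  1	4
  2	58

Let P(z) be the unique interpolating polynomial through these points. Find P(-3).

348

L_0(-3) = (-2)·(-5/2)·(-4)·(-5)/[(-1)·(-3/2)·(-3)·(-4)] = 50/9
L_1(-3) = (-1)·(-5/2)·(-4)·(-5)/[(1)·(-1/2)·(-2)·(-3)] = -50/3
L_2(-3) = (-1)·(-2)·(-4)·(-5)/[(3/2)·(1/2)·(-3/2)·(-5/2)] = 128/9
L_3(-3) = (-1)·(-2)·(-5/2)·(-5)/[(3)·(2)·(3/2)·(-1)] = -25/9
L_4(-3) = (-1)·(-2)·(-5/2)·(-4)/[(4)·(3)·(5/2)·(1)] = 2/3
Sum: 70·(50/9) + 4·(-50/3) + (-1/8)·(128/9) + 4·(-25/9) + 58·(2/3) = 348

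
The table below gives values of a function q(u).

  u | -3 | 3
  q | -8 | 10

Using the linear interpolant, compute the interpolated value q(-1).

-2

Evaluate each Lagrange basis at u = -1:
L_0(-1) = (-4)/[(-6)] = 2/3
L_1(-1) = (2)/[(6)] = 1/3
Sum: (-8)·(2/3) + 10·(1/3) = -2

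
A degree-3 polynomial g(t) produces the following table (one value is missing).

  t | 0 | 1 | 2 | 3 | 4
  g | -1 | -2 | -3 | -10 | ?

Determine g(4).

-29

The 4 known values determine g uniquely (degree ≤ 3).
Evaluate each Lagrange basis at t = 4:
L_0(4) = (3)·(2)·(1)/[(-1)·(-2)·(-3)] = -1
L_1(4) = (4)·(2)·(1)/[(1)·(-1)·(-2)] = 4
L_2(4) = (4)·(3)·(1)/[(2)·(1)·(-1)] = -6
L_3(4) = (4)·(3)·(2)/[(3)·(2)·(1)] = 4
Sum: (-1)·(-1) + (-2)·(4) + (-3)·(-6) + (-10)·(4) = -29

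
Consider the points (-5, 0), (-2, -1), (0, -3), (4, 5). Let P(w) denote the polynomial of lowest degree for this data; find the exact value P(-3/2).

L_0(-3/2) = (1/2)·(-3/2)·(-11/2)/[(-3)·(-5)·(-9)] = -11/360
L_1(-3/2) = (7/2)·(-3/2)·(-11/2)/[(3)·(-2)·(-6)] = 77/96
L_2(-3/2) = (7/2)·(1/2)·(-11/2)/[(5)·(2)·(-4)] = 77/320
L_3(-3/2) = (7/2)·(1/2)·(-3/2)/[(9)·(6)·(4)] = -7/576
Sum: 0 + (-1)·(77/96) + (-3)·(77/320) + 5·(-7/576) = -1141/720

-1141/720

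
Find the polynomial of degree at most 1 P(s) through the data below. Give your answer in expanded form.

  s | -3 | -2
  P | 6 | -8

P(s) = -14s - 36

Build the Lagrange basis polynomials:
L_0(s) = (s + 2) / [-1] = -s - 2
L_1(s) = (s + 3) / [1] = s + 3
P(s) = 6·L_0 + (-8)·L_1
  6·L_0(s) = -6s - 12
  (-8)·L_1(s) = -8s - 24
Adding term by term: -14s - 36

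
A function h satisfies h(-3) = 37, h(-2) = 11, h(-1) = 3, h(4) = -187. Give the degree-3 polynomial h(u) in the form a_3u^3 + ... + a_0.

Newton's divided differences:
h[-3,-2] = (11 - 37) / (-2 - (-3)) = -26
h[-2,-1] = (3 - 11) / (-1 - (-2)) = -8
h[-1,4] = (-187 - 3) / (4 - (-1)) = -38
h[-3,-2,-1] = (-8 - (-26)) / (-1 - (-3)) = 9
h[-2,-1,4] = (-38 - (-8)) / (4 - (-2)) = -5
h[-3,-2,-1,4] = (-5 - 9) / (4 - (-3)) = -2
h(u) = 37 + (-26)·(u + 3) + 9·(u + 3)(u + 2) + (-2)·(u + 3)(u + 2)(u + 1)
Expanding: h(u) = -2u^3 - 3u^2 - 3u + 1

h(u) = -2u^3 - 3u^2 - 3u + 1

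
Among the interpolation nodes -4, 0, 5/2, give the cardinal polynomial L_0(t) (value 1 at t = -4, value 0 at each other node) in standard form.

L_0(t) = (1/26)t^2 - (5/52)t

L_0(t) = t(t - 5/2) / [(-4)·(-13/2)]
       = (t^2 - (5/2)t) / (26)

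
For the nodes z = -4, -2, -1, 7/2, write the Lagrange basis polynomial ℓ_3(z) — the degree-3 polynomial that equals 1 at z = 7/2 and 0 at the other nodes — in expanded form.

ℓ_3(z) = (z + 4)(z + 2)(z + 1) / [(15/2)·(11/2)·(9/2)]
       = (z^3 + 7z^2 + 14z + 8) / (1485/8)

ℓ_3(z) = (8/1485)z^3 + (56/1485)z^2 + (112/1485)z + 64/1485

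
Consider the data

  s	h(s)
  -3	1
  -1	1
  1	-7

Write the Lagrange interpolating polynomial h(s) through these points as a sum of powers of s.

h(s) = -s^2 - 4s - 2

Build the Lagrange basis polynomials:
L_0(s) = (s + 1)(s - 1) / [8] = (1/8)s^2 - 1/8
L_1(s) = (s + 3)(s - 1) / [-4] = -(1/4)s^2 - (1/2)s + 3/4
L_2(s) = (s + 3)(s + 1) / [8] = (1/8)s^2 + (1/2)s + 3/8
h(s) = 1·L_0 + 1·L_1 + (-7)·L_2
  1·L_0(s) = (1/8)s^2 - 1/8
  1·L_1(s) = -(1/4)s^2 - (1/2)s + 3/4
  (-7)·L_2(s) = -(7/8)s^2 - (7/2)s - 21/8
Adding term by term: -s^2 - 4s - 2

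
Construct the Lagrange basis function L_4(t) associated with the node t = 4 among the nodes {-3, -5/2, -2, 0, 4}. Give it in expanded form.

L_4(t) = (t + 3)(t + 5/2)(t + 2)t / [(7)·(13/2)·(6)·(4)]
       = (t^4 + (15/2)t^3 + (37/2)t^2 + 15t) / (1092)

L_4(t) = (1/1092)t^4 + (5/728)t^3 + (37/2184)t^2 + (5/364)t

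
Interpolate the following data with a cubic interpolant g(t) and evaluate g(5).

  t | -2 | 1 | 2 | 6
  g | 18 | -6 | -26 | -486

-290

Using Newton's divided-difference form:
g[-2,1] = (-6 - 18) / (1 - (-2)) = -8
g[1,2] = (-26 - (-6)) / (2 - 1) = -20
g[2,6] = (-486 - (-26)) / (6 - 2) = -115
g[-2,1,2] = (-20 - (-8)) / (2 - (-2)) = -3
g[1,2,6] = (-115 - (-20)) / (6 - 1) = -19
g[-2,1,2,6] = (-19 - (-3)) / (6 - (-2)) = -2
g(5) = 18 + (-8)·(7) + (-3)·(7)·(4) + (-2)·(7)·(4)·(3) = -290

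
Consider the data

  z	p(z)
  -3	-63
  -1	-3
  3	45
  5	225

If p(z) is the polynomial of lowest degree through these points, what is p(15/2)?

L_0(15/2) = (17/2)·(9/2)·(5/2)/[(-2)·(-6)·(-8)] = -255/256
L_1(15/2) = (21/2)·(9/2)·(5/2)/[(2)·(-4)·(-6)] = 315/128
L_2(15/2) = (21/2)·(17/2)·(5/2)/[(6)·(4)·(-2)] = -595/128
L_3(15/2) = (21/2)·(17/2)·(9/2)/[(8)·(6)·(2)] = 1071/256
Sum: (-63)·(-255/256) + (-3)·(315/128) + 45·(-595/128) + 225·(1071/256) = 1575/2

1575/2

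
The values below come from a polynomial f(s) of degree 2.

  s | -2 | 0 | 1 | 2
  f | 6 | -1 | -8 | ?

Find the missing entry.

-52/3

The 3 known values determine f uniquely (degree ≤ 2).
Evaluate each Lagrange basis at s = 2:
L_0(2) = (2)·(1)/[(-2)·(-3)] = 1/3
L_1(2) = (4)·(1)/[(2)·(-1)] = -2
L_2(2) = (4)·(2)/[(3)·(1)] = 8/3
Sum: 6·(1/3) + (-1)·(-2) + (-8)·(8/3) = -52/3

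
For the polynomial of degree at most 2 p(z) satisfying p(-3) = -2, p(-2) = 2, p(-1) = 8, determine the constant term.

16

L_0(z) = (z + 2)(z + 1) / [2] = (1/2)z^2 + (3/2)z + 1
L_1(z) = (z + 3)(z + 1) / [-1] = -z^2 - 4z - 3
L_2(z) = (z + 3)(z + 2) / [2] = (1/2)z^2 + (5/2)z + 3
p(z) = (-2)·L_0 + 2·L_1 + 8·L_2
Only the constant term is needed; take it from each L_i and combine:
(-2)·(1) + 2·(-3) + 8·(3) = 16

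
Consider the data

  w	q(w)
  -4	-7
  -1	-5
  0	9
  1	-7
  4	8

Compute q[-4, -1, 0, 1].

q[-4,-1] = (-5 - (-7)) / (-1 - (-4)) = 2/3
q[-1,0] = (9 - (-5)) / (0 - (-1)) = 14
q[0,1] = (-7 - 9) / (1 - 0) = -16
q[-4,-1,0] = (14 - 2/3) / (0 - (-4)) = 10/3
q[-1,0,1] = (-16 - 14) / (1 - (-1)) = -15
q[-4,-1,0,1] = (-15 - 10/3) / (1 - (-4)) = -11/3

-11/3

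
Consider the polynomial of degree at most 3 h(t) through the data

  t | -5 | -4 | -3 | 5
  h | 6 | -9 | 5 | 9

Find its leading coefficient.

-8/5

L_0(t) = (t + 4)(t + 3)(t - 5) / [-20] = -(1/20)t^3 - (1/10)t^2 + (23/20)t + 3
L_1(t) = (t + 5)(t + 3)(t - 5) / [9] = (1/9)t^3 + (1/3)t^2 - (25/9)t - 25/3
L_2(t) = (t + 5)(t + 4)(t - 5) / [-16] = -(1/16)t^3 - (1/4)t^2 + (25/16)t + 25/4
L_3(t) = (t + 5)(t + 4)(t + 3) / [720] = (1/720)t^3 + (1/60)t^2 + (47/720)t + 1/12
h(t) = 6·L_0 + (-9)·L_1 + 5·L_2 + 9·L_3
Only the coefficient of t^3 is needed; take it from each L_i and combine:
6·(-1/20) + (-9)·(1/9) + 5·(-1/16) + 9·(1/720) = -8/5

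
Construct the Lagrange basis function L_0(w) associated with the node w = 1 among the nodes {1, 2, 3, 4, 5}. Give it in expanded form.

L_0(w) = (1/24)w^4 - (7/12)w^3 + (71/24)w^2 - (77/12)w + 5

L_0(w) = (w - 2)(w - 3)(w - 4)(w - 5) / [(-1)·(-2)·(-3)·(-4)]
       = (w^4 - 14w^3 + 71w^2 - 154w + 120) / (24)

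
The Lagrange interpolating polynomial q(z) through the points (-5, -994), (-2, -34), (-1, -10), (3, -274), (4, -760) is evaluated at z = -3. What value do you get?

-130

L_0(-3) = (-1)·(-2)·(-6)·(-7)/[(-3)·(-4)·(-8)·(-9)] = 7/72
L_1(-3) = (2)·(-2)·(-6)·(-7)/[(3)·(-1)·(-5)·(-6)] = 28/15
L_2(-3) = (2)·(-1)·(-6)·(-7)/[(4)·(1)·(-4)·(-5)] = -21/20
L_3(-3) = (2)·(-1)·(-2)·(-7)/[(8)·(5)·(4)·(-1)] = 7/40
L_4(-3) = (2)·(-1)·(-2)·(-6)/[(9)·(6)·(5)·(1)] = -4/45
Sum: (-994)·(7/72) + (-34)·(28/15) + (-10)·(-21/20) + (-274)·(7/40) + (-760)·(-4/45) = -130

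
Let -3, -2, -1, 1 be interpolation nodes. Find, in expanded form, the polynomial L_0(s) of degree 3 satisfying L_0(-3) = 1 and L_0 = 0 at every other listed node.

L_0(s) = -(1/8)s^3 - (1/4)s^2 + (1/8)s + 1/4

L_0(s) = (s + 2)(s + 1)(s - 1) / [(-1)·(-2)·(-4)]
       = (s^3 + 2s^2 - s - 2) / (-8)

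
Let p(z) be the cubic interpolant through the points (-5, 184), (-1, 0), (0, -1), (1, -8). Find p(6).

-553

Evaluate each Lagrange basis at z = 6:
L_0(6) = (7)·(6)·(5)/[(-4)·(-5)·(-6)] = -7/4
L_1(6) = (11)·(6)·(5)/[(4)·(-1)·(-2)] = 165/4
L_2(6) = (11)·(7)·(5)/[(5)·(1)·(-1)] = -77
L_3(6) = (11)·(7)·(6)/[(6)·(2)·(1)] = 77/2
Sum: 184·(-7/4) + 0 + (-1)·(-77) + (-8)·(77/2) = -553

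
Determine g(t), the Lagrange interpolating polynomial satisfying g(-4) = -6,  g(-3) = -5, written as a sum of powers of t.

g(t) = t - 2

L_0(t) = (t + 3) / [-1] = -t - 3
L_1(t) = (t + 4) / [1] = t + 4
g(t) = (-6)·L_0 + (-5)·L_1
  (-6)·L_0(t) = 6t + 18
  (-5)·L_1(t) = -5t - 20
Adding term by term: t - 2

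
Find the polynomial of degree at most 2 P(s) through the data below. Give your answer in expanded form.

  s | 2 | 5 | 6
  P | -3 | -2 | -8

Build the Lagrange basis polynomials:
L_0(s) = (s - 5)(s - 6) / [12] = (1/12)s^2 - (11/12)s + 5/2
L_1(s) = (s - 2)(s - 6) / [-3] = -(1/3)s^2 + (8/3)s - 4
L_2(s) = (s - 2)(s - 5) / [4] = (1/4)s^2 - (7/4)s + 5/2
P(s) = (-3)·L_0 + (-2)·L_1 + (-8)·L_2
  (-3)·L_0(s) = -(1/4)s^2 + (11/4)s - 15/2
  (-2)·L_1(s) = (2/3)s^2 - (16/3)s + 8
  (-8)·L_2(s) = -2s^2 + 14s - 20
Adding term by term: -(19/12)s^2 + (137/12)s - 39/2

P(s) = -(19/12)s^2 + (137/12)s - 39/2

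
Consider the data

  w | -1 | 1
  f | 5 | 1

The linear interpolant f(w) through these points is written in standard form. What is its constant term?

L_0(w) = (w - 1) / [-2] = -(1/2)w + 1/2
L_1(w) = (w + 1) / [2] = (1/2)w + 1/2
f(w) = 5·L_0 + 1·L_1
Only the constant term is needed; take it from each L_i and combine:
5·(1/2) + 1·(1/2) = 3

3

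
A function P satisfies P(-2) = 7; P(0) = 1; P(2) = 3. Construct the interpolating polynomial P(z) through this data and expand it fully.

P(z) = z^2 - z + 1

Build the Lagrange basis polynomials:
L_0(z) = z(z - 2) / [8] = (1/8)z^2 - (1/4)z
L_1(z) = (z + 2)(z - 2) / [-4] = -(1/4)z^2 + 1
L_2(z) = (z + 2)z / [8] = (1/8)z^2 + (1/4)z
P(z) = 7·L_0 + 1·L_1 + 3·L_2
  7·L_0(z) = (7/8)z^2 - (7/4)z
  1·L_1(z) = -(1/4)z^2 + 1
  3·L_2(z) = (3/8)z^2 + (3/4)z
Adding term by term: z^2 - z + 1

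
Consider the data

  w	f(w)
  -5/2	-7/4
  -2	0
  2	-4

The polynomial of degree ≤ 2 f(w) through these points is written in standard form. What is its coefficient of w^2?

L_0(w) = (w + 2)(w - 2) / [9/4] = (4/9)w^2 - 16/9
L_1(w) = (w + 5/2)(w - 2) / [-2] = -(1/2)w^2 - (1/4)w + 5/2
L_2(w) = (w + 5/2)(w + 2) / [18] = (1/18)w^2 + (1/4)w + 5/18
f(w) = (-7/4)·L_0 + 0·L_1 + (-4)·L_2
Only the coefficient of w^2 is needed; take it from each L_i and combine:
(-7/4)·(4/9) + 0·(-1/2) + (-4)·(1/18) = -1

-1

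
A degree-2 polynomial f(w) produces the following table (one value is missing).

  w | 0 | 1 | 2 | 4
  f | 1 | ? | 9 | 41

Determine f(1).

The 3 known values determine f uniquely (degree ≤ 2).
Evaluate each Lagrange basis at w = 1:
L_0(1) = (-1)·(-3)/[(-2)·(-4)] = 3/8
L_1(1) = (1)·(-3)/[(2)·(-2)] = 3/4
L_2(1) = (1)·(-1)/[(4)·(2)] = -1/8
Sum: 1·(3/8) + 9·(3/4) + 41·(-1/8) = 2

2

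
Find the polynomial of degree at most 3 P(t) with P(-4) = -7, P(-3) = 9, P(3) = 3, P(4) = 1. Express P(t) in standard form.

P(t) = (2/7)t^3 - (9/7)t^2 - (25/7)t + 123/7

Newton's divided differences:
P[-4,-3] = (9 - (-7)) / (-3 - (-4)) = 16
P[-3,3] = (3 - 9) / (3 - (-3)) = -1
P[3,4] = (1 - 3) / (4 - 3) = -2
P[-4,-3,3] = (-1 - 16) / (3 - (-4)) = -17/7
P[-3,3,4] = (-2 - (-1)) / (4 - (-3)) = -1/7
P[-4,-3,3,4] = (-1/7 - (-17/7)) / (4 - (-4)) = 2/7
P(t) = -7 + 16·(t + 4) + (-17/7)·(t + 4)(t + 3) + (2/7)·(t + 4)(t + 3)(t - 3)
Expanding: P(t) = (2/7)t^3 - (9/7)t^2 - (25/7)t + 123/7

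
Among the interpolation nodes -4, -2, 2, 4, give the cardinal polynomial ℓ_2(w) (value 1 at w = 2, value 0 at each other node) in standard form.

ℓ_2(w) = (w + 4)(w + 2)(w - 4) / [(6)·(4)·(-2)]
       = (w^3 + 2w^2 - 16w - 32) / (-48)

ℓ_2(w) = -(1/48)w^3 - (1/24)w^2 + (1/3)w + 2/3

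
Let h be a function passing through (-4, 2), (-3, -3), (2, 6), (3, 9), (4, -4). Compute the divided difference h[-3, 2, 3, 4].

h[-3,2] = (6 - (-3)) / (2 - (-3)) = 9/5
h[2,3] = (9 - 6) / (3 - 2) = 3
h[3,4] = (-4 - 9) / (4 - 3) = -13
h[-3,2,3] = (3 - 9/5) / (3 - (-3)) = 1/5
h[2,3,4] = (-13 - 3) / (4 - 2) = -8
h[-3,2,3,4] = (-8 - 1/5) / (4 - (-3)) = -41/35

-41/35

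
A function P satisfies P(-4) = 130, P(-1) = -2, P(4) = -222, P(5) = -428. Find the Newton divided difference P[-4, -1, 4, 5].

P[-4,-1] = (-2 - 130) / (-1 - (-4)) = -44
P[-1,4] = (-222 - (-2)) / (4 - (-1)) = -44
P[4,5] = (-428 - (-222)) / (5 - 4) = -206
P[-4,-1,4] = (-44 - (-44)) / (4 - (-4)) = 0
P[-1,4,5] = (-206 - (-44)) / (5 - (-1)) = -27
P[-4,-1,4,5] = (-27 - 0) / (5 - (-4)) = -3

-3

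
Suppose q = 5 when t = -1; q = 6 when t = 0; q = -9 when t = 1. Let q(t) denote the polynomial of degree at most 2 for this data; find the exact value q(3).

L_0(3) = (3)·(2)/[(-1)·(-2)] = 3
L_1(3) = (4)·(2)/[(1)·(-1)] = -8
L_2(3) = (4)·(3)/[(2)·(1)] = 6
Sum: 5·(3) + 6·(-8) + (-9)·(6) = -87

-87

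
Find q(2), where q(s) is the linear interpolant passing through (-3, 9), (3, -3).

-1

Evaluate each Lagrange basis at s = 2:
L_0(2) = (-1)/[(-6)] = 1/6
L_1(2) = (5)/[(6)] = 5/6
Sum: 9·(1/6) + (-3)·(5/6) = -1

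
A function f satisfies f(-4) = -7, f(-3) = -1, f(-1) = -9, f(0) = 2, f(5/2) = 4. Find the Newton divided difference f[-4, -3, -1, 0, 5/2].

f[-4,-3] = (-1 - (-7)) / (-3 - (-4)) = 6
f[-3,-1] = (-9 - (-1)) / (-1 - (-3)) = -4
f[-1,0] = (2 - (-9)) / (0 - (-1)) = 11
f[0,5/2] = (4 - 2) / (5/2 - 0) = 4/5
f[-4,-3,-1] = (-4 - 6) / (-1 - (-4)) = -10/3
f[-3,-1,0] = (11 - (-4)) / (0 - (-3)) = 5
f[-1,0,5/2] = (4/5 - 11) / (5/2 - (-1)) = -102/35
f[-4,-3,-1,0] = (5 - (-10/3)) / (0 - (-4)) = 25/12
f[-3,-1,0,5/2] = (-102/35 - 5) / (5/2 - (-3)) = -554/385
f[-4,-3,-1,0,5/2] = (-554/385 - 25/12) / (5/2 - (-4)) = -16273/30030

-16273/30030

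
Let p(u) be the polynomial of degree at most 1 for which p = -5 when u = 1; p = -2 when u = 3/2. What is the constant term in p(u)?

-11

Build the Lagrange basis polynomials:
L_0(u) = (u - 3/2) / [-1/2] = -2u + 3
L_1(u) = (u - 1) / [1/2] = 2u - 2
p(u) = (-5)·L_0 + (-2)·L_1
Only the constant term is needed; take it from each L_i and combine:
(-5)·(3) + (-2)·(-2) = -11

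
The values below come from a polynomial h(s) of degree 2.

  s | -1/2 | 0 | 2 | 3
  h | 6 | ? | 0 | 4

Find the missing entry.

The 3 known values determine h uniquely (degree ≤ 2).
Evaluate each Lagrange basis at s = 0:
L_0(0) = (-2)·(-3)/[(-5/2)·(-7/2)] = 24/35
L_1(0) = (1/2)·(-3)/[(5/2)·(-1)] = 3/5
L_2(0) = (1/2)·(-2)/[(7/2)·(1)] = -2/7
Sum: 6·(24/35) + 0 + 4·(-2/7) = 104/35

104/35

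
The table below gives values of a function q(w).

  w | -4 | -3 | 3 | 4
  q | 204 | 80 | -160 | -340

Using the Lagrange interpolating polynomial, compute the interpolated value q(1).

-16

L_0(1) = (4)·(-2)·(-3)/[(-1)·(-7)·(-8)] = -3/7
L_1(1) = (5)·(-2)·(-3)/[(1)·(-6)·(-7)] = 5/7
L_2(1) = (5)·(4)·(-3)/[(7)·(6)·(-1)] = 10/7
L_3(1) = (5)·(4)·(-2)/[(8)·(7)·(1)] = -5/7
Sum: 204·(-3/7) + 80·(5/7) + (-160)·(10/7) + (-340)·(-5/7) = -16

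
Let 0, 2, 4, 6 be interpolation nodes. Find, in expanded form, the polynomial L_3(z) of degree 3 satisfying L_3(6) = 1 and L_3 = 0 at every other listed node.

L_3(z) = (1/48)z^3 - (1/8)z^2 + (1/6)z

L_3(z) = z(z - 2)(z - 4) / [(6)·(4)·(2)]
       = (z^3 - 6z^2 + 8z) / (48)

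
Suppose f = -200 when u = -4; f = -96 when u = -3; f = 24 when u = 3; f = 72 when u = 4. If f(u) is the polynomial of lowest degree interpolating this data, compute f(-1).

Using Newton's divided-difference form:
f[-4,-3] = (-96 - (-200)) / (-3 - (-4)) = 104
f[-3,3] = (24 - (-96)) / (3 - (-3)) = 20
f[3,4] = (72 - 24) / (4 - 3) = 48
f[-4,-3,3] = (20 - 104) / (3 - (-4)) = -12
f[-3,3,4] = (48 - 20) / (4 - (-3)) = 4
f[-4,-3,3,4] = (4 - (-12)) / (4 - (-4)) = 2
f(-1) = -200 + 104·(3) + (-12)·(3)·(2) + 2·(3)·(2)·(-4) = -8

-8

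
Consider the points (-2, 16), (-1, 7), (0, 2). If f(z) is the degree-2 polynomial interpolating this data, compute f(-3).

29

Using Newton's divided-difference form:
f[-2,-1] = (7 - 16) / (-1 - (-2)) = -9
f[-1,0] = (2 - 7) / (0 - (-1)) = -5
f[-2,-1,0] = (-5 - (-9)) / (0 - (-2)) = 2
f(-3) = 16 + (-9)·(-1) + 2·(-1)·(-2) = 29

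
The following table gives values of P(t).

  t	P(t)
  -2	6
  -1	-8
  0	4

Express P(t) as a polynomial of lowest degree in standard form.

P(t) = 13t^2 + 25t + 4

L_0(t) = (t + 1)t / [2] = (1/2)t^2 + (1/2)t
L_1(t) = (t + 2)t / [-1] = -t^2 - 2t
L_2(t) = (t + 2)(t + 1) / [2] = (1/2)t^2 + (3/2)t + 1
P(t) = 6·L_0 + (-8)·L_1 + 4·L_2
  6·L_0(t) = 3t^2 + 3t
  (-8)·L_1(t) = 8t^2 + 16t
  4·L_2(t) = 2t^2 + 6t + 4
Adding term by term: 13t^2 + 25t + 4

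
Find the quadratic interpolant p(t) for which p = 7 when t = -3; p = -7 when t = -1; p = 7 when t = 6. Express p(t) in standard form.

Newton's divided differences:
p[-3,-1] = (-7 - 7) / (-1 - (-3)) = -7
p[-1,6] = (7 - (-7)) / (6 - (-1)) = 2
p[-3,-1,6] = (2 - (-7)) / (6 - (-3)) = 1
p(t) = 7 + (-7)·(t + 3) + 1·(t + 3)(t + 1)
Expanding: p(t) = t^2 - 3t - 11

p(t) = t^2 - 3t - 11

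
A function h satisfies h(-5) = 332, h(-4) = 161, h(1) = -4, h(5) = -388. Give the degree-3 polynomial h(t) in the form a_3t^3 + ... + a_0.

Build the Lagrange basis polynomials:
L_0(t) = (t + 4)(t - 1)(t - 5) / [-60] = -(1/60)t^3 + (1/30)t^2 + (19/60)t - 1/3
L_1(t) = (t + 5)(t - 1)(t - 5) / [45] = (1/45)t^3 - (1/45)t^2 - (5/9)t + 5/9
L_2(t) = (t + 5)(t + 4)(t - 5) / [-120] = -(1/120)t^3 - (1/30)t^2 + (5/24)t + 5/6
L_3(t) = (t + 5)(t + 4)(t - 1) / [360] = (1/360)t^3 + (1/45)t^2 + (11/360)t - 1/18
h(t) = 332·L_0 + 161·L_1 + (-4)·L_2 + (-388)·L_3
  332·L_0(t) = -(83/15)t^3 + (166/15)t^2 + (1577/15)t - 332/3
  161·L_1(t) = (161/45)t^3 - (161/45)t^2 - (805/9)t + 805/9
  (-4)·L_2(t) = (1/30)t^3 + (2/15)t^2 - (5/6)t - 10/3
  (-388)·L_3(t) = -(97/90)t^3 - (388/45)t^2 - (1067/90)t + 194/9
Adding term by term: -3t^3 - t^2 + 3t - 3

h(t) = -3t^3 - t^2 + 3t - 3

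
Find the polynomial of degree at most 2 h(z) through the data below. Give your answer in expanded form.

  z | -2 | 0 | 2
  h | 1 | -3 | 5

Newton's divided differences:
h[-2,0] = (-3 - 1) / (0 - (-2)) = -2
h[0,2] = (5 - (-3)) / (2 - 0) = 4
h[-2,0,2] = (4 - (-2)) / (2 - (-2)) = 3/2
h(z) = 1 + (-2)·(z + 2) + (3/2)·(z + 2)z
Expanding: h(z) = (3/2)z^2 + z - 3

h(z) = (3/2)z^2 + z - 3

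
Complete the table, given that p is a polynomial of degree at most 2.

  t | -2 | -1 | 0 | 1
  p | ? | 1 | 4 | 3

The 3 known values determine p uniquely (degree ≤ 2).
L_0(-2) = (-2)·(-3)/[(-1)·(-2)] = 3
L_1(-2) = (-1)·(-3)/[(1)·(-1)] = -3
L_2(-2) = (-1)·(-2)/[(2)·(1)] = 1
Sum: 1·(3) + 4·(-3) + 3·(1) = -6

-6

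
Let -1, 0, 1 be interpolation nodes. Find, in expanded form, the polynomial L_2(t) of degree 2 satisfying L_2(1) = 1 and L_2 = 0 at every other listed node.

L_2(t) = (t + 1)t / [(2)·(1)]
       = (t^2 + t) / (2)

L_2(t) = (1/2)t^2 + (1/2)t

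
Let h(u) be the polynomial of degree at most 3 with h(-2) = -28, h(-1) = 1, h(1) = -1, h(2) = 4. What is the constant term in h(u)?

Build the Lagrange basis polynomials:
L_0(u) = (u + 1)(u - 1)(u - 2) / [-12] = -(1/12)u^3 + (1/6)u^2 + (1/12)u - 1/6
L_1(u) = (u + 2)(u - 1)(u - 2) / [6] = (1/6)u^3 - (1/6)u^2 - (2/3)u + 2/3
L_2(u) = (u + 2)(u + 1)(u - 2) / [-6] = -(1/6)u^3 - (1/6)u^2 + (2/3)u + 2/3
L_3(u) = (u + 2)(u + 1)(u - 1) / [12] = (1/12)u^3 + (1/6)u^2 - (1/12)u - 1/6
h(u) = (-28)·L_0 + 1·L_1 + (-1)·L_2 + 4·L_3
Only the constant term is needed; take it from each L_i and combine:
(-28)·(-1/6) + 1·(2/3) + (-1)·(2/3) + 4·(-1/6) = 4

4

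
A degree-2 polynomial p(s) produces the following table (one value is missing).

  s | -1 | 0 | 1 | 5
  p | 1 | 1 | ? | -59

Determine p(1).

The 3 known values determine p uniquely (degree ≤ 2).
Evaluate each Lagrange basis at s = 1:
L_0(1) = (1)·(-4)/[(-1)·(-6)] = -2/3
L_1(1) = (2)·(-4)/[(1)·(-5)] = 8/5
L_2(1) = (2)·(1)/[(6)·(5)] = 1/15
Sum: 1·(-2/3) + 1·(8/5) + (-59)·(1/15) = -3

-3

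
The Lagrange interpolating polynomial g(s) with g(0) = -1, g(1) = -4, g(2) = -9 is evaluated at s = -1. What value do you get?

0

Evaluate each Lagrange basis at s = -1:
L_0(-1) = (-2)·(-3)/[(-1)·(-2)] = 3
L_1(-1) = (-1)·(-3)/[(1)·(-1)] = -3
L_2(-1) = (-1)·(-2)/[(2)·(1)] = 1
Sum: (-1)·(3) + (-4)·(-3) + (-9)·(1) = 0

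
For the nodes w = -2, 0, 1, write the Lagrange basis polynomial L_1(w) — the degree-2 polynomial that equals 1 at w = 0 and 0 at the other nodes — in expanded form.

L_1(w) = -(1/2)w^2 - (1/2)w + 1

L_1(w) = (w + 2)(w - 1) / [(2)·(-1)]
       = (w^2 + w - 2) / (-2)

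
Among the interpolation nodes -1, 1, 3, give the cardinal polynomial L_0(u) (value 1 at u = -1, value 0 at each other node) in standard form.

L_0(u) = (1/8)u^2 - (1/2)u + 3/8

L_0(u) = (u - 1)(u - 3) / [(-2)·(-4)]
       = (u^2 - 4u + 3) / (8)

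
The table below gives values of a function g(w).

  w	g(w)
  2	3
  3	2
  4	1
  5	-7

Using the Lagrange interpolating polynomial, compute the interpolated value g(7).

-72

L_0(7) = (4)·(3)·(2)/[(-1)·(-2)·(-3)] = -4
L_1(7) = (5)·(3)·(2)/[(1)·(-1)·(-2)] = 15
L_2(7) = (5)·(4)·(2)/[(2)·(1)·(-1)] = -20
L_3(7) = (5)·(4)·(3)/[(3)·(2)·(1)] = 10
Sum: 3·(-4) + 2·(15) + 1·(-20) + (-7)·(10) = -72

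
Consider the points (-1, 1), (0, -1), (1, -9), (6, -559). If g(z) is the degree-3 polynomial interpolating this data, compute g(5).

Using Newton's divided-difference form:
g[-1,0] = (-1 - 1) / (0 - (-1)) = -2
g[0,1] = (-9 - (-1)) / (1 - 0) = -8
g[1,6] = (-559 - (-9)) / (6 - 1) = -110
g[-1,0,1] = (-8 - (-2)) / (1 - (-1)) = -3
g[0,1,6] = (-110 - (-8)) / (6 - 0) = -17
g[-1,0,1,6] = (-17 - (-3)) / (6 - (-1)) = -2
g(5) = 1 + (-2)·(6) + (-3)·(6)·(5) + (-2)·(6)·(5)·(4) = -341

-341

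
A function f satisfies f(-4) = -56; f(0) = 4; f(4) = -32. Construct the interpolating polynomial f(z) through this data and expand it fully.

f(z) = -3z^2 + 3z + 4

Newton's divided differences:
f[-4,0] = (4 - (-56)) / (0 - (-4)) = 15
f[0,4] = (-32 - 4) / (4 - 0) = -9
f[-4,0,4] = (-9 - 15) / (4 - (-4)) = -3
f(z) = -56 + 15·(z + 4) + (-3)·(z + 4)z
Expanding: f(z) = -3z^2 + 3z + 4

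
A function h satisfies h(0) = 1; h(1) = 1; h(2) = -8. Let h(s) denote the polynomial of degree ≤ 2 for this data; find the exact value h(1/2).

Using Newton's divided-difference form:
h[0,1] = (1 - 1) / (1 - 0) = 0
h[1,2] = (-8 - 1) / (2 - 1) = -9
h[0,1,2] = (-9 - 0) / (2 - 0) = -9/2
h(1/2) = 1 + 0·(1/2) + (-9/2)·(1/2)·(-1/2) = 17/8

17/8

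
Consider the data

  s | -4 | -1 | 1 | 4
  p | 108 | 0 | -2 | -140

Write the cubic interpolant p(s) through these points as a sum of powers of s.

p(s) = -2s^3 - s^2 + s

Build the Lagrange basis polynomials:
L_0(s) = (s + 1)(s - 1)(s - 4) / [-120] = -(1/120)s^3 + (1/30)s^2 + (1/120)s - 1/30
L_1(s) = (s + 4)(s - 1)(s - 4) / [30] = (1/30)s^3 - (1/30)s^2 - (8/15)s + 8/15
L_2(s) = (s + 4)(s + 1)(s - 4) / [-30] = -(1/30)s^3 - (1/30)s^2 + (8/15)s + 8/15
L_3(s) = (s + 4)(s + 1)(s - 1) / [120] = (1/120)s^3 + (1/30)s^2 - (1/120)s - 1/30
p(s) = 108·L_0 + 0·L_1 + (-2)·L_2 + (-140)·L_3
  108·L_0(s) = -(9/10)s^3 + (18/5)s^2 + (9/10)s - 18/5
  0·L_1(s) = 0
  (-2)·L_2(s) = (1/15)s^3 + (1/15)s^2 - (16/15)s - 16/15
  (-140)·L_3(s) = -(7/6)s^3 - (14/3)s^2 + (7/6)s + 14/3
Adding term by term: -2s^3 - s^2 + s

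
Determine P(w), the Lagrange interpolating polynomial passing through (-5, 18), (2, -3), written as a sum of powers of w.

Build the Lagrange basis polynomials:
L_0(w) = (w - 2) / [-7] = -(1/7)w + 2/7
L_1(w) = (w + 5) / [7] = (1/7)w + 5/7
P(w) = 18·L_0 + (-3)·L_1
  18·L_0(w) = -(18/7)w + 36/7
  (-3)·L_1(w) = -(3/7)w - 15/7
Adding term by term: -3w + 3

P(w) = -3w + 3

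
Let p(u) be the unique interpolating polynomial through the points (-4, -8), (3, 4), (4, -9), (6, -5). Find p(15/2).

Using Newton's divided-difference form:
p[-4,3] = (4 - (-8)) / (3 - (-4)) = 12/7
p[3,4] = (-9 - 4) / (4 - 3) = -13
p[4,6] = (-5 - (-9)) / (6 - 4) = 2
p[-4,3,4] = (-13 - 12/7) / (4 - (-4)) = -103/56
p[3,4,6] = (2 - (-13)) / (6 - 3) = 5
p[-4,3,4,6] = (5 - (-103/56)) / (6 - (-4)) = 383/560
p(15/2) = -8 + (12/7)·(23/2) + (-103/56)·(23/2)·(9/2) + (383/560)·(23/2)·(9/2)·(7/2) = 25861/640

25861/640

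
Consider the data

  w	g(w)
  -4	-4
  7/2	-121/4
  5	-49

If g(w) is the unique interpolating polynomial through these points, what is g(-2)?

Evaluate each Lagrange basis at w = -2:
L_0(-2) = (-11/2)·(-7)/[(-15/2)·(-9)] = 77/135
L_1(-2) = (2)·(-7)/[(15/2)·(-3/2)] = 56/45
L_2(-2) = (2)·(-11/2)/[(9)·(3/2)] = -22/27
Sum: (-4)·(77/135) + (-121/4)·(56/45) + (-49)·(-22/27) = 0

0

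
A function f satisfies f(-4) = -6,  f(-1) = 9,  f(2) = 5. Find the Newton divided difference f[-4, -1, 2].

-19/18

f[-4,-1] = (9 - (-6)) / (-1 - (-4)) = 5
f[-1,2] = (5 - 9) / (2 - (-1)) = -4/3
f[-4,-1,2] = (-4/3 - 5) / (2 - (-4)) = -19/18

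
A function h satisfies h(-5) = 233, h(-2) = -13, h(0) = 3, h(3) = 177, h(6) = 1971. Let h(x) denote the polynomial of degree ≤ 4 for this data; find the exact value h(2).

51

L_0(2) = (4)·(2)·(-1)·(-4)/[(-3)·(-5)·(-8)·(-11)] = 4/165
L_1(2) = (7)·(2)·(-1)·(-4)/[(3)·(-2)·(-5)·(-8)] = -7/30
L_2(2) = (7)·(4)·(-1)·(-4)/[(5)·(2)·(-3)·(-6)] = 28/45
L_3(2) = (7)·(4)·(2)·(-4)/[(8)·(5)·(3)·(-3)] = 28/45
L_4(2) = (7)·(4)·(2)·(-1)/[(11)·(8)·(6)·(3)] = -7/198
Sum: 233·(4/165) + (-13)·(-7/30) + 3·(28/45) + 177·(28/45) + 1971·(-7/198) = 51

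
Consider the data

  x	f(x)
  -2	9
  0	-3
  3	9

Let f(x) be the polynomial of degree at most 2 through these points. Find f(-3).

Evaluate each Lagrange basis at x = -3:
L_0(-3) = (-3)·(-6)/[(-2)·(-5)] = 9/5
L_1(-3) = (-1)·(-6)/[(2)·(-3)] = -1
L_2(-3) = (-1)·(-3)/[(5)·(3)] = 1/5
Sum: 9·(9/5) + (-3)·(-1) + 9·(1/5) = 21

21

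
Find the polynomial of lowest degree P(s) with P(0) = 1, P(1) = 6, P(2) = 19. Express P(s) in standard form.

P(s) = 4s^2 + s + 1

Newton's divided differences:
P[0,1] = (6 - 1) / (1 - 0) = 5
P[1,2] = (19 - 6) / (2 - 1) = 13
P[0,1,2] = (13 - 5) / (2 - 0) = 4
P(s) = 1 + 5·s + 4·s(s - 1)
Expanding: P(s) = 4s^2 + s + 1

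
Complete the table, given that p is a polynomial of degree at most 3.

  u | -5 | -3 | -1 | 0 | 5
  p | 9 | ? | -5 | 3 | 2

-58/5

The 4 known values determine p uniquely (degree ≤ 3).
Evaluate each Lagrange basis at u = -3:
L_0(-3) = (-2)·(-3)·(-8)/[(-4)·(-5)·(-10)] = 6/25
L_1(-3) = (2)·(-3)·(-8)/[(4)·(-1)·(-6)] = 2
L_2(-3) = (2)·(-2)·(-8)/[(5)·(1)·(-5)] = -32/25
L_3(-3) = (2)·(-2)·(-3)/[(10)·(6)·(5)] = 1/25
Sum: 9·(6/25) + (-5)·(2) + 3·(-32/25) + 2·(1/25) = -58/5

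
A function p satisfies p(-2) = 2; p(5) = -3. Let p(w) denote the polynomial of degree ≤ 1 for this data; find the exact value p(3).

-11/7

L_0(3) = (-2)/[(-7)] = 2/7
L_1(3) = (5)/[(7)] = 5/7
Sum: 2·(2/7) + (-3)·(5/7) = -11/7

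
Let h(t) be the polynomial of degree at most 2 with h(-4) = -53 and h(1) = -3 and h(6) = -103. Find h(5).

Using Newton's divided-difference form:
h[-4,1] = (-3 - (-53)) / (1 - (-4)) = 10
h[1,6] = (-103 - (-3)) / (6 - 1) = -20
h[-4,1,6] = (-20 - 10) / (6 - (-4)) = -3
h(5) = -53 + 10·(9) + (-3)·(9)·(4) = -71

-71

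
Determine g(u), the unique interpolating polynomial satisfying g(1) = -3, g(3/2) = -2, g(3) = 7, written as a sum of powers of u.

Build the Lagrange basis polynomials:
L_0(u) = (u - 3/2)(u - 3) / [1] = u^2 - (9/2)u + 9/2
L_1(u) = (u - 1)(u - 3) / [-3/4] = -(4/3)u^2 + (16/3)u - 4
L_2(u) = (u - 1)(u - 3/2) / [3] = (1/3)u^2 - (5/6)u + 1/2
g(u) = (-3)·L_0 + (-2)·L_1 + 7·L_2
  (-3)·L_0(u) = -3u^2 + (27/2)u - 27/2
  (-2)·L_1(u) = (8/3)u^2 - (32/3)u + 8
  7·L_2(u) = (7/3)u^2 - (35/6)u + 7/2
Adding term by term: 2u^2 - 3u - 2

g(u) = 2u^2 - 3u - 2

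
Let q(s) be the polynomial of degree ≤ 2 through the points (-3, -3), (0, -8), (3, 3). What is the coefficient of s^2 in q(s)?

8/9

The leading coefficient equals the top divided difference q[-3,0,3].
q[-3,0] = (-8 - (-3)) / (0 - (-3)) = -5/3
q[0,3] = (3 - (-8)) / (3 - 0) = 11/3
q[-3,0,3] = (11/3 - (-5/3)) / (3 - (-3)) = 8/9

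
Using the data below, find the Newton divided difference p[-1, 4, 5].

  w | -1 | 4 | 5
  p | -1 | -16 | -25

p[-1,4] = (-16 - (-1)) / (4 - (-1)) = -3
p[4,5] = (-25 - (-16)) / (5 - 4) = -9
p[-1,4,5] = (-9 - (-3)) / (5 - (-1)) = -1

-1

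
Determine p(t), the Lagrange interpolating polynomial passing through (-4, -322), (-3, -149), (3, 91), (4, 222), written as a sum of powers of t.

L_0(t) = (t + 3)(t - 3)(t - 4) / [-56] = -(1/56)t^3 + (1/14)t^2 + (9/56)t - 9/14
L_1(t) = (t + 4)(t - 3)(t - 4) / [42] = (1/42)t^3 - (1/14)t^2 - (8/21)t + 8/7
L_2(t) = (t + 4)(t + 3)(t - 4) / [-42] = -(1/42)t^3 - (1/14)t^2 + (8/21)t + 8/7
L_3(t) = (t + 4)(t + 3)(t - 3) / [56] = (1/56)t^3 + (1/14)t^2 - (9/56)t - 9/14
p(t) = (-322)·L_0 + (-149)·L_1 + 91·L_2 + 222·L_3
  (-322)·L_0(t) = (23/4)t^3 - 23t^2 - (207/4)t + 207
  (-149)·L_1(t) = -(149/42)t^3 + (149/14)t^2 + (1192/21)t - 1192/7
  91·L_2(t) = -(13/6)t^3 - (13/2)t^2 + (104/3)t + 104
  222·L_3(t) = (111/28)t^3 + (111/7)t^2 - (999/28)t - 999/7
Adding term by term: 4t^3 - 3t^2 + 4t - 2

p(t) = 4t^3 - 3t^2 + 4t - 2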